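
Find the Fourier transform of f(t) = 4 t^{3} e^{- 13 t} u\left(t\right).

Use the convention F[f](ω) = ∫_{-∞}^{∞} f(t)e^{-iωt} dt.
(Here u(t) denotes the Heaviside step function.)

F(ω) = \frac{24}{\left(i \omega + 13\right)^{4}}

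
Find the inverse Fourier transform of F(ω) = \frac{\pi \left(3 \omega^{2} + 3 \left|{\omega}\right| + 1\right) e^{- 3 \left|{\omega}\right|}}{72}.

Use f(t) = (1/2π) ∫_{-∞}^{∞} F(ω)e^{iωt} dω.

f(t) = \frac{9}{\left(t^{2} + 9\right)^{3}}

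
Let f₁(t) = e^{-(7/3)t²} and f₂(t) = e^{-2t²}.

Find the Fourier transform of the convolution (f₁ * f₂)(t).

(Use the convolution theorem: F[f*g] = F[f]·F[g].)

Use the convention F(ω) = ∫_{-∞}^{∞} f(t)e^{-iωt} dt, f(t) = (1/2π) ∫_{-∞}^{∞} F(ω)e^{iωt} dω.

F[f₁*f₂](ω) = \frac{\sqrt{42} \pi e^{- \frac{13 \omega^{2}}{56}}}{14}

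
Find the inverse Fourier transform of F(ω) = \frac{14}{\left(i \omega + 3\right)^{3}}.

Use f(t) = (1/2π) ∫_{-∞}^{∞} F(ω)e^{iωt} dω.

f(t) = 7 t^{2} e^{- 3 t} u\left(t\right)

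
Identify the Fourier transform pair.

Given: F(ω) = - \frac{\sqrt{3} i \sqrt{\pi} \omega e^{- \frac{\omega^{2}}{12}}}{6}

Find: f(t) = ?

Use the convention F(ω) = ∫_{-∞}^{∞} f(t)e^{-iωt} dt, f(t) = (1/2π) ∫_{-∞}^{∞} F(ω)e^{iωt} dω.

f(t) = 3 t e^{- 3 t^{2}}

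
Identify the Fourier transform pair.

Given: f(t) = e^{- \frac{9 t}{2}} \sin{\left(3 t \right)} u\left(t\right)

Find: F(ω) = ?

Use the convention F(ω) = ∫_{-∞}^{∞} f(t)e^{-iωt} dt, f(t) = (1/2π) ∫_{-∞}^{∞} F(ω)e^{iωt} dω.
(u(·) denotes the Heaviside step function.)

F(ω) = \frac{12}{\left(2 i \omega + 9\right)^{2} + 36}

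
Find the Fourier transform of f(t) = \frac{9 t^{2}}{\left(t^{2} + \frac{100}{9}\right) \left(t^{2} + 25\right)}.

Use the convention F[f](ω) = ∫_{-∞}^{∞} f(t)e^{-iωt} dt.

F(ω) = \frac{81 \pi e^{- 5 \left|{\omega}\right|}}{25} - \frac{54 \pi e^{- \frac{10 \left|{\omega}\right|}{3}}}{25}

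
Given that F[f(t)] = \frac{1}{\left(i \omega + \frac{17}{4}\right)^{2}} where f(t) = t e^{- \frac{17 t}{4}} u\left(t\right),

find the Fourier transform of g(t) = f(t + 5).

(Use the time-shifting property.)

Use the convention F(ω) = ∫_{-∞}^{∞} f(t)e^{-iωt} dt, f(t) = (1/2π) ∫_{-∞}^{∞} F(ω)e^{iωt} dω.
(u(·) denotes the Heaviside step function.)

F[g](ω) = \frac{16 e^{5 i \omega}}{\left(4 i \omega + 17\right)^{2}}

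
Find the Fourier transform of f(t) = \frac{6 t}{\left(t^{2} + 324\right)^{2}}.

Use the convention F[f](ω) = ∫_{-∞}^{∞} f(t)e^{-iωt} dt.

F(ω) = - \frac{i \pi \omega e^{- 18 \left|{\omega}\right|}}{6}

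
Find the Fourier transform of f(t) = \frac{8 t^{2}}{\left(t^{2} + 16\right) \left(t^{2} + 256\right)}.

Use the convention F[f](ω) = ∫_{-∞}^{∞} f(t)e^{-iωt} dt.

F(ω) = \frac{2 \pi \left(4 - e^{12 \left|{\omega}\right|}\right) e^{- 16 \left|{\omega}\right|}}{15}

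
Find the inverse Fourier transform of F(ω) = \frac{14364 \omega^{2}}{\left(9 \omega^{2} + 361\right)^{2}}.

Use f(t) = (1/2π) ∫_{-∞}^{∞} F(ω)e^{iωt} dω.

f(t) = 7 \left(1 - \frac{19 \left|{t}\right|}{3}\right) e^{- \frac{19 \left|{t}\right|}{3}}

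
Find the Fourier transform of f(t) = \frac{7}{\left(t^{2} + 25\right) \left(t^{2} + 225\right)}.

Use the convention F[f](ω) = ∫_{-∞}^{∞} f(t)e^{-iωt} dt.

F(ω) = \frac{7 \pi \left(3 e^{10 \left|{\omega}\right|} - 1\right) e^{- 15 \left|{\omega}\right|}}{3000}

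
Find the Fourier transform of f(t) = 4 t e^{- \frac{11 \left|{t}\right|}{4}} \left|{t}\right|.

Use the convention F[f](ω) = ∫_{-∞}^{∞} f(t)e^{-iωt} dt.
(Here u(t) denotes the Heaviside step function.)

F(ω) = \frac{4096 i \omega \left(16 \omega^{2} - 363\right)}{\left(16 \omega^{2} + 121\right)^{3}}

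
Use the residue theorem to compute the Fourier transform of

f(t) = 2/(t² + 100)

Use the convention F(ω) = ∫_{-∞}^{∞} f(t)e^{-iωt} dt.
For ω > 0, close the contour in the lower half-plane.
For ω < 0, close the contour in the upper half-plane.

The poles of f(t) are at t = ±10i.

Let g(z) = f(z)e^{-iωz}; for large |z| the factor e^{-iωz} decays in the lower half-plane when ω > 0 and in the upper half-plane when ω < 0.

Case ω > 0 (lower half-plane, clockwise contour ⇒ F(ω) = -2πi·ΣRes):
  Res_{z = - 10 i} g(z) = \frac{i e^{- 10 \omega}}{10}
  F(ω) = -2πi·ΣRes = \frac{\pi e^{- 10 \omega}}{5}

Case ω < 0 (upper half-plane, counterclockwise contour ⇒ F(ω) = +2πi·ΣRes):
  Res_{z = 10 i} g(z) = - \frac{i e^{10 \omega}}{10}
  F(ω) = 2πi·ΣRes = \frac{\pi e^{10 \omega}}{5}

Both cases combine into a single formula in |ω|:

F(ω) = \frac{\pi e^{- 10 \left|{\omega}\right|}}{5}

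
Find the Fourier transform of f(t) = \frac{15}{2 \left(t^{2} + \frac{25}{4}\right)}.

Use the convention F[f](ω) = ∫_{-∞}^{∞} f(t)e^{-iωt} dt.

F(ω) = 3 \pi e^{- \frac{5 \left|{\omega}\right|}{2}}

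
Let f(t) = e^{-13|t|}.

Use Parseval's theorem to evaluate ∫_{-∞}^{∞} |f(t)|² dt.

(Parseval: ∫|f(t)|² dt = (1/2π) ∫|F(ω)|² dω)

∫|f(t)|² dt = \frac{1}{13}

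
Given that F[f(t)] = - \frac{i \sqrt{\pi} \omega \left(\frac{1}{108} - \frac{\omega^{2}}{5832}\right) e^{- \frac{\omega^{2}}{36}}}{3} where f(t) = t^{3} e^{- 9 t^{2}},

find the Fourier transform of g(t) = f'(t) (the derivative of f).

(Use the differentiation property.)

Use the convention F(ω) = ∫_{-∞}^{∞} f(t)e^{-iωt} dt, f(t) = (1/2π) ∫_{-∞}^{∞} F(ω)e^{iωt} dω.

F[g](ω) = \frac{\sqrt{\pi} \omega^{2} \left(54 - \omega^{2}\right) e^{- \frac{\omega^{2}}{36}}}{17496}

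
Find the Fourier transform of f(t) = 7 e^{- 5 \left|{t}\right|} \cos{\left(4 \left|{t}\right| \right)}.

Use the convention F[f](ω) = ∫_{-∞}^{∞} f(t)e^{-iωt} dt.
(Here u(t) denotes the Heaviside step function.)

F(ω) = \frac{70 \left(\omega^{2} + 41\right)}{\omega^{4} + 18 \omega^{2} + 1681}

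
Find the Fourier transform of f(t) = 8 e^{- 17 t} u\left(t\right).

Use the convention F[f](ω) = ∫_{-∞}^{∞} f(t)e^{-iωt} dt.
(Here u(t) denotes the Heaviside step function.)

F(ω) = \frac{8}{i \omega + 17}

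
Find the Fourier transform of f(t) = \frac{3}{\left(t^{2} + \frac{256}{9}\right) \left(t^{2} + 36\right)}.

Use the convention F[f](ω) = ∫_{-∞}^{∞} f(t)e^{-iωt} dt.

F(ω) = - \frac{9 \pi e^{- 6 \left|{\omega}\right|}}{136} + \frac{81 \pi e^{- \frac{16 \left|{\omega}\right|}{3}}}{1088}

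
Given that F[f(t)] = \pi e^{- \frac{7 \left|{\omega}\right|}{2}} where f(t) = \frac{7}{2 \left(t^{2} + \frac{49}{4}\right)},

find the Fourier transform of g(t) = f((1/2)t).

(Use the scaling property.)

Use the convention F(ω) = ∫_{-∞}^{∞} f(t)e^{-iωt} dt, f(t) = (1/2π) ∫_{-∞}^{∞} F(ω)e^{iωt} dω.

F[g](ω) = 2 \pi e^{- 7 \left|{\omega}\right|}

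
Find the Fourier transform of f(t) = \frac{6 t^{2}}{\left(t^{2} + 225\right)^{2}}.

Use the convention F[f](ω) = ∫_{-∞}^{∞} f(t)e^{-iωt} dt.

F(ω) = \frac{\pi \left(1 - 15 \left|{\omega}\right|\right) e^{- 15 \left|{\omega}\right|}}{5}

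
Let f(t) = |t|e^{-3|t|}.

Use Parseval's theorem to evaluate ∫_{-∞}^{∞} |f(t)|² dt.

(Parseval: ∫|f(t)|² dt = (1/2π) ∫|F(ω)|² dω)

∫|f(t)|² dt = \frac{1}{54}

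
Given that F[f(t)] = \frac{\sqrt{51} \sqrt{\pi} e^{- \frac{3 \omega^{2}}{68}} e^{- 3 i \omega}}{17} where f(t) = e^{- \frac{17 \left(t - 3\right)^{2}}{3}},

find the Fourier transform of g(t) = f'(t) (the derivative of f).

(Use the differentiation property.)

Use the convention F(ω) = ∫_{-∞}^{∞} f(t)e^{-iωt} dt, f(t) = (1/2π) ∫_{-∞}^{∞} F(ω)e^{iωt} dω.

F[g](ω) = \frac{\sqrt{51} i \sqrt{\pi} \omega e^{- 3 \omega \left(\frac{\omega}{68} + i\right)}}{17}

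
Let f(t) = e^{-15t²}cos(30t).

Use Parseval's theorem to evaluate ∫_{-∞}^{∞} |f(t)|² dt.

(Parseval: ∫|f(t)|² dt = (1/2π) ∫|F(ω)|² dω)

∫|f(t)|² dt = \frac{\sqrt{30} \sqrt{\pi} \left(1 + e^{30}\right)}{60 e^{30}}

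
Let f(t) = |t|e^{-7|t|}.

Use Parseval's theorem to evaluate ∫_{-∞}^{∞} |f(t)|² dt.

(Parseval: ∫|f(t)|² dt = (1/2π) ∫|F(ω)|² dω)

∫|f(t)|² dt = \frac{1}{686}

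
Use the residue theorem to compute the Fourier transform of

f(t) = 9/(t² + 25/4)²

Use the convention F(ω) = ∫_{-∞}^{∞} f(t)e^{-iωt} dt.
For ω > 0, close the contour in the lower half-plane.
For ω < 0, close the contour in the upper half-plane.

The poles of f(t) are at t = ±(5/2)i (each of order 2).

Let g(z) = f(z)e^{-iωz}; for large |z| the factor e^{-iωz} decays in the lower half-plane when ω > 0 and in the upper half-plane when ω < 0.

Case ω > 0 (lower half-plane, clockwise contour ⇒ F(ω) = -2πi·ΣRes):
  Res_{z = - \frac{5 i}{2}} g(z) = \frac{9 i \left(5 \omega + 2\right) e^{- \frac{5 \omega}{2}}}{125} (pole of order 2)
  F(ω) = -2πi·ΣRes = \frac{18 \pi \left(5 \omega + 2\right) e^{- \frac{5 \omega}{2}}}{125}

Case ω < 0 (upper half-plane, counterclockwise contour ⇒ F(ω) = +2πi·ΣRes):
  Res_{z = \frac{5 i}{2}} g(z) = \frac{9 i \left(5 \omega - 2\right) e^{\frac{5 \omega}{2}}}{125} (pole of order 2)
  F(ω) = 2πi·ΣRes = \frac{18 \pi \left(2 - 5 \omega\right) e^{\frac{5 \omega}{2}}}{125}

Both cases combine into a single formula in |ω|:

F(ω) = \frac{18 \pi \left(5 \left|{\omega}\right| + 2\right) e^{- \frac{5 \left|{\omega}\right|}{2}}}{125}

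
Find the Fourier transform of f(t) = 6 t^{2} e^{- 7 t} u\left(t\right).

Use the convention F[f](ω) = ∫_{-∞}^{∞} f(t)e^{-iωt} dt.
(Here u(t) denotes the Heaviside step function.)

F(ω) = \frac{12}{\left(i \omega + 7\right)^{3}}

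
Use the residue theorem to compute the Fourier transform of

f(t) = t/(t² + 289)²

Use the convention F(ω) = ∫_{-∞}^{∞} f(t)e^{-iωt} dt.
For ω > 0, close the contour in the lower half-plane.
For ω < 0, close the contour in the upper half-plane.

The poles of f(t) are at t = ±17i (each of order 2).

Let g(z) = f(z)e^{-iωz}; for large |z| the factor e^{-iωz} decays in the lower half-plane when ω > 0 and in the upper half-plane when ω < 0.

Case ω > 0 (lower half-plane, clockwise contour ⇒ F(ω) = -2πi·ΣRes):
  Res_{z = - 17 i} g(z) = \frac{\omega e^{- 17 \omega}}{68} (pole of order 2)
  F(ω) = -2πi·ΣRes = - \frac{i \pi \omega e^{- 17 \omega}}{34}

Case ω < 0 (upper half-plane, counterclockwise contour ⇒ F(ω) = +2πi·ΣRes):
  Res_{z = 17 i} g(z) = - \frac{\omega e^{17 \omega}}{68} (pole of order 2)
  F(ω) = 2πi·ΣRes = - \frac{i \pi \omega e^{17 \omega}}{34}

Both cases combine into a single formula in |ω|:

F(ω) = - \frac{i \pi \omega e^{- 17 \left|{\omega}\right|}}{34}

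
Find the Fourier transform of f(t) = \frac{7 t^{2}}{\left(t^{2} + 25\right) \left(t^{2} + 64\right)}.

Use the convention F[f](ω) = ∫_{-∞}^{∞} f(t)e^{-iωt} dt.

F(ω) = \frac{7 \pi \left(8 - 5 e^{3 \left|{\omega}\right|}\right) e^{- 8 \left|{\omega}\right|}}{39}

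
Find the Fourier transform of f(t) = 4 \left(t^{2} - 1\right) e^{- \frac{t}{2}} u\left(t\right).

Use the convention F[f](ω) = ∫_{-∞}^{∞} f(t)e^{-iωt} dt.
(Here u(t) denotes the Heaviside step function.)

F(ω) = \frac{8 \left(16 i \omega - \left(2 i \omega + 1\right)^{3} + 8\right)}{\left(2 i \omega + 1\right)^{4}}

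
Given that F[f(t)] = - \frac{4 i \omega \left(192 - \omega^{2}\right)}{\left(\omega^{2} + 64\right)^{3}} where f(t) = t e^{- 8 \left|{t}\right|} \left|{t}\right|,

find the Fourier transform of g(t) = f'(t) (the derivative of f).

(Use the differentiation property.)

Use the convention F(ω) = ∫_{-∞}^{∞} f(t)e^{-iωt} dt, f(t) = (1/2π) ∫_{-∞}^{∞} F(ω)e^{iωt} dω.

F[g](ω) = \frac{4 \omega^{2} \left(192 - \omega^{2}\right)}{\left(\omega^{2} + 64\right)^{3}}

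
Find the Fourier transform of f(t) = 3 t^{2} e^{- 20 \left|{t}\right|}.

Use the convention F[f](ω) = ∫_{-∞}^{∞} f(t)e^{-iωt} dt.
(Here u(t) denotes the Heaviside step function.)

F(ω) = \frac{240 \left(400 - 3 \omega^{2}\right)}{\left(\omega^{2} + 400\right)^{3}}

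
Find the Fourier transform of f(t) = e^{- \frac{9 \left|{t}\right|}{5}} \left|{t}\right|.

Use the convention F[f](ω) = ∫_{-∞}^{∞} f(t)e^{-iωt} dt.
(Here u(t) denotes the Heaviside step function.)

F(ω) = \frac{50 \left(81 - 25 \omega^{2}\right)}{\left(25 \omega^{2} + 81\right)^{2}}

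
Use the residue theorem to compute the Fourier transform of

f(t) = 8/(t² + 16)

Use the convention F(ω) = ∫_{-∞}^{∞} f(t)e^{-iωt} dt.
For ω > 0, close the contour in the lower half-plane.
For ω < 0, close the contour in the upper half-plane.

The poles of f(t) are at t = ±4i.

Let g(z) = f(z)e^{-iωz}; for large |z| the factor e^{-iωz} decays in the lower half-plane when ω > 0 and in the upper half-plane when ω < 0.

Case ω > 0 (lower half-plane, clockwise contour ⇒ F(ω) = -2πi·ΣRes):
  Res_{z = - 4 i} g(z) = i e^{- 4 \omega}
  F(ω) = -2πi·ΣRes = 2 \pi e^{- 4 \omega}

Case ω < 0 (upper half-plane, counterclockwise contour ⇒ F(ω) = +2πi·ΣRes):
  Res_{z = 4 i} g(z) = - i e^{4 \omega}
  F(ω) = 2πi·ΣRes = 2 \pi e^{4 \omega}

Both cases combine into a single formula in |ω|:

F(ω) = 2 \pi e^{- 4 \left|{\omega}\right|}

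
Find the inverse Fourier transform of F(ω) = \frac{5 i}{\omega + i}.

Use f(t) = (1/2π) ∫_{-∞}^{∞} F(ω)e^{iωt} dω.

f(t) = 5 e^{t} u\left(- t\right)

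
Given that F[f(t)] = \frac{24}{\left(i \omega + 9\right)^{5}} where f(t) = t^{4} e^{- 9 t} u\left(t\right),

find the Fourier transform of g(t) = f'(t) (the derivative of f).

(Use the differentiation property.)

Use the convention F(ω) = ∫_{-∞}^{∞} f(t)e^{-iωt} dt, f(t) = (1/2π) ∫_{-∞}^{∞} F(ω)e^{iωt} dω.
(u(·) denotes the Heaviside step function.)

F[g](ω) = \frac{24 i \omega}{\left(i \omega + 9\right)^{5}}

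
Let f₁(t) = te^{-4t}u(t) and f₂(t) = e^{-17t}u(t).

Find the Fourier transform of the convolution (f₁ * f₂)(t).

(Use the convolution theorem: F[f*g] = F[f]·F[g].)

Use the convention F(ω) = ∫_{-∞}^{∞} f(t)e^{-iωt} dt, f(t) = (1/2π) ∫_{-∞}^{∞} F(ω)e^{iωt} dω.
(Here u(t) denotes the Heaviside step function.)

F[f₁*f₂](ω) = \frac{1}{\left(i \omega + 4\right)^{2} \left(i \omega + 17\right)}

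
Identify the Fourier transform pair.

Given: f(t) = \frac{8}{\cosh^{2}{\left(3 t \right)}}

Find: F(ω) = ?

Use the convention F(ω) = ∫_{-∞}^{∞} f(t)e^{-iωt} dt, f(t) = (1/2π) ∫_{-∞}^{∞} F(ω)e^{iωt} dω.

F(ω) = \frac{8 \pi \omega}{9 \sinh{\left(\frac{\pi \omega}{6} \right)}}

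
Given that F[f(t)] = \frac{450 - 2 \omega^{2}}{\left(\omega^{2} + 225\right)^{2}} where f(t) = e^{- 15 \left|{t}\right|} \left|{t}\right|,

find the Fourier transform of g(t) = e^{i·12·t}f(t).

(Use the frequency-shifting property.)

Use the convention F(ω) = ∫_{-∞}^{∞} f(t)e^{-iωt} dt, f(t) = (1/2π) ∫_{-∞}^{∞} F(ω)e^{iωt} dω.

F[g](ω) = \frac{2 \left(225 - \left(\omega - 12\right)^{2}\right)}{\left(\left(\omega - 12\right)^{2} + 225\right)^{2}}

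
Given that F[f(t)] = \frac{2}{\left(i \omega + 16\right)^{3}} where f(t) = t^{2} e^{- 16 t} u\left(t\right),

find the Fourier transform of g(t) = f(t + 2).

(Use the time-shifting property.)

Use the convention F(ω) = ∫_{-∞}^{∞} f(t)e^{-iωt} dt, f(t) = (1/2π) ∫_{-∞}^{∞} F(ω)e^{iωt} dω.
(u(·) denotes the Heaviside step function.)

F[g](ω) = \frac{2 e^{2 i \omega}}{\left(i \omega + 16\right)^{3}}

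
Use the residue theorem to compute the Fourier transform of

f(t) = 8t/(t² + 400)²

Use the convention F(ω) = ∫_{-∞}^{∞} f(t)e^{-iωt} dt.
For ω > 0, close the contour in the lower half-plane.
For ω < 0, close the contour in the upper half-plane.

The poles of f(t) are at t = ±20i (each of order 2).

Let g(z) = f(z)e^{-iωz}; for large |z| the factor e^{-iωz} decays in the lower half-plane when ω > 0 and in the upper half-plane when ω < 0.

Case ω > 0 (lower half-plane, clockwise contour ⇒ F(ω) = -2πi·ΣRes):
  Res_{z = - 20 i} g(z) = \frac{\omega e^{- 20 \omega}}{10} (pole of order 2)
  F(ω) = -2πi·ΣRes = - \frac{i \pi \omega e^{- 20 \omega}}{5}

Case ω < 0 (upper half-plane, counterclockwise contour ⇒ F(ω) = +2πi·ΣRes):
  Res_{z = 20 i} g(z) = - \frac{\omega e^{20 \omega}}{10} (pole of order 2)
  F(ω) = 2πi·ΣRes = - \frac{i \pi \omega e^{20 \omega}}{5}

Both cases combine into a single formula in |ω|:

F(ω) = - \frac{i \pi \omega e^{- 20 \left|{\omega}\right|}}{5}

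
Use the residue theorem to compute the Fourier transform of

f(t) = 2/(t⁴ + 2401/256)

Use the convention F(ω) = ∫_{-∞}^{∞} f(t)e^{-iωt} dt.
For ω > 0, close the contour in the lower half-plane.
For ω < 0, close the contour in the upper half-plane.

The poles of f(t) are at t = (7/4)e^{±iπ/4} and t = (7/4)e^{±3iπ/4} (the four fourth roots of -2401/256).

Let g(z) = f(z)e^{-iωz}; for large |z| the factor e^{-iωz} decays in the lower half-plane when ω > 0 and in the upper half-plane when ω < 0.

Case ω > 0 (lower half-plane, clockwise contour ⇒ F(ω) = -2πi·ΣRes):
  Res_{z = - \frac{7 \sqrt{2}}{8} - \frac{7 \sqrt{2} i}{8}} g(z) = \frac{16 \sqrt{2} \left(1 + i\right) e^{\frac{7 \sqrt{2} \omega \left(-1 + i\right)}{8}}}{343}
  Res_{z = \frac{7 \sqrt{2}}{8} - \frac{7 \sqrt{2} i}{8}} g(z) = \frac{16 \sqrt{2} \left(-1 + i\right) e^{- \frac{7 \sqrt{2} \omega \left(1 + i\right)}{8}}}{343}
  F(ω) = -2πi·ΣRes = \frac{32 \sqrt{2} \pi \left(\left(1 - i\right) e^{\frac{7 \sqrt{2} i \omega}{4}} + 1 + i\right) e^{- \frac{7 \sqrt{2} \omega \left(1 + i\right)}{8}}}{343} = \frac{128 \pi e^{- \frac{7 \sqrt{2} \omega}{8}} \sin{\left(\frac{7 \sqrt{2} \omega}{8} + \frac{\pi}{4} \right)}}{343}

Case ω < 0 (upper half-plane, counterclockwise contour ⇒ F(ω) = +2πi·ΣRes):
  Res_{z = \frac{7 \sqrt{2}}{8} + \frac{7 \sqrt{2} i}{8}} g(z) = - \frac{16 \sqrt{2} \left(1 + i\right) e^{\frac{7 \sqrt{2} \omega \left(1 - i\right)}{8}}}{343}
  Res_{z = - \frac{7 \sqrt{2}}{8} + \frac{7 \sqrt{2} i}{8}} g(z) = \frac{16 \sqrt{2} \left(1 - i\right) e^{\frac{7 \sqrt{2} \omega \left(1 + i\right)}{8}}}{343}
  F(ω) = 2πi·ΣRes = - \frac{32 \sqrt{2} i \pi \left(\left(1 + i\right) e^{\frac{7 \sqrt{2} \omega \left(1 - i\right)}{8}} - \left(1 - i\right) e^{\frac{7 \sqrt{2} \omega \left(1 + i\right)}{8}}\right)}{343} = \frac{128 \pi e^{\frac{7 \sqrt{2} \omega}{8}} \cos{\left(\frac{7 \sqrt{2} \omega}{8} + \frac{\pi}{4} \right)}}{343}

Both cases combine into a single formula in |ω|:

F(ω) = \frac{128 \pi e^{- \frac{7 \sqrt{2} \left|{\omega}\right|}{8}} \sin{\left(\frac{7 \sqrt{2} \left|{\omega}\right|}{8} + \frac{\pi}{4} \right)}}{343}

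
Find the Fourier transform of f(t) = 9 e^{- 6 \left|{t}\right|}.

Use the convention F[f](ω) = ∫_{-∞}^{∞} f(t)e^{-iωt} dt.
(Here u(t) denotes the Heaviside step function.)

F(ω) = \frac{108}{\omega^{2} + 36}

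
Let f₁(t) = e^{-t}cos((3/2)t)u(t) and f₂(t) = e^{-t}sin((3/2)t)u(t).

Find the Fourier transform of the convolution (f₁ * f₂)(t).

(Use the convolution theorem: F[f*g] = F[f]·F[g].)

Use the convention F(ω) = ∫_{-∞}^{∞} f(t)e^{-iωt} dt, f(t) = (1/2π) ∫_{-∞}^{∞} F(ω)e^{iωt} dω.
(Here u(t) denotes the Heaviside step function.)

F[f₁*f₂](ω) = \frac{24 \left(i \omega + 1\right)}{\left(4 \left(i \omega + 1\right)^{2} + 9\right)^{2}}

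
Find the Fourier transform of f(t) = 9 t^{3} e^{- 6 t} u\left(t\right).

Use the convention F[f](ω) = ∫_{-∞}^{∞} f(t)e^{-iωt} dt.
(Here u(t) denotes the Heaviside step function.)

F(ω) = \frac{54}{\left(i \omega + 6\right)^{4}}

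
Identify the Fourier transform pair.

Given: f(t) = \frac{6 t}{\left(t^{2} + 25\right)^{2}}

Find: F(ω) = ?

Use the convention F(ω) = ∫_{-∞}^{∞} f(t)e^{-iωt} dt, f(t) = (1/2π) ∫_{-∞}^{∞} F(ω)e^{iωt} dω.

F(ω) = - \frac{3 i \pi \omega e^{- 5 \left|{\omega}\right|}}{5}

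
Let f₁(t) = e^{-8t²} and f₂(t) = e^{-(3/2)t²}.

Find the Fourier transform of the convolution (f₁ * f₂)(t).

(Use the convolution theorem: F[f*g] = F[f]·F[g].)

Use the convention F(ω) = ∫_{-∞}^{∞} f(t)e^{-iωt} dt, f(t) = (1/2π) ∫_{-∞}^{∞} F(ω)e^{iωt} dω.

F[f₁*f₂](ω) = \frac{\sqrt{3} \pi e^{- \frac{19 \omega^{2}}{96}}}{6}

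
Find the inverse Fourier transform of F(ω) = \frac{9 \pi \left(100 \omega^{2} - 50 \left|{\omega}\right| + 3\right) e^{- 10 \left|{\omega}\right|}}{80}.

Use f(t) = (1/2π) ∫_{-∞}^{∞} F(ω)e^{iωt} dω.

f(t) = \frac{9 t^{4}}{\left(t^{2} + 100\right)^{3}}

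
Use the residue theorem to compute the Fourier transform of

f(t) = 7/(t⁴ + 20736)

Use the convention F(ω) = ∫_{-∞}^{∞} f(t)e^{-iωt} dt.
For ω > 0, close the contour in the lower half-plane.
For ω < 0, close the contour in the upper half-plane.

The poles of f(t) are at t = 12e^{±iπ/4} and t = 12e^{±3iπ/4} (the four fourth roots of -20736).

Let g(z) = f(z)e^{-iωz}; for large |z| the factor e^{-iωz} decays in the lower half-plane when ω > 0 and in the upper half-plane when ω < 0.

Case ω > 0 (lower half-plane, clockwise contour ⇒ F(ω) = -2πi·ΣRes):
  Res_{z = - 6 \sqrt{2} - 6 \sqrt{2} i} g(z) = \frac{7 \sqrt{2} i \left(1 - i\right) e^{6 \sqrt{2} \omega \left(-1 + i\right)}}{13824}
  Res_{z = 6 \sqrt{2} - 6 \sqrt{2} i} g(z) = \frac{7 \sqrt{2} i \left(1 + i\right) e^{- 6 \sqrt{2} \omega \left(1 + i\right)}}{13824}
  F(ω) = -2πi·ΣRes = \frac{7 \sqrt{2} \pi \left(1 - i\right) \left(e^{12 \sqrt{2} i \omega} + i\right) e^{- 6 \sqrt{2} \omega \left(1 + i\right)}}{6912} = \frac{7 \pi e^{- 6 \sqrt{2} \omega} \sin{\left(6 \sqrt{2} \omega + \frac{\pi}{4} \right)}}{1728}

Case ω < 0 (upper half-plane, counterclockwise contour ⇒ F(ω) = +2πi·ΣRes):
  Res_{z = 6 \sqrt{2} + 6 \sqrt{2} i} g(z) = \frac{7 \sqrt{2} i \left(-1 + i\right) e^{6 \sqrt{2} \omega \left(1 - i\right)}}{13824}
  Res_{z = - 6 \sqrt{2} + 6 \sqrt{2} i} g(z) = \frac{7 \sqrt{2} \left(1 - i\right) e^{6 \sqrt{2} \omega \left(1 + i\right)}}{13824}
  F(ω) = 2πi·ΣRes = - \frac{7 \sqrt{2} i \pi \left(i \left(1 - i\right) e^{6 \sqrt{2} \omega \left(1 - i\right)} - \left(1 - i\right) e^{6 \sqrt{2} \omega \left(1 + i\right)}\right)}{6912} = \frac{7 \pi e^{6 \sqrt{2} \omega} \cos{\left(6 \sqrt{2} \omega + \frac{\pi}{4} \right)}}{1728}

Both cases combine into a single formula in |ω|:

F(ω) = \frac{7 \pi e^{- 6 \sqrt{2} \left|{\omega}\right|} \sin{\left(6 \sqrt{2} \left|{\omega}\right| + \frac{\pi}{4} \right)}}{1728}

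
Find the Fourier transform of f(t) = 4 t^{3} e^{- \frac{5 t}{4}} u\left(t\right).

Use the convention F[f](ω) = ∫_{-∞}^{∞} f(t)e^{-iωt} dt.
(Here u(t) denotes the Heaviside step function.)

F(ω) = \frac{6144}{\left(4 i \omega + 5\right)^{4}}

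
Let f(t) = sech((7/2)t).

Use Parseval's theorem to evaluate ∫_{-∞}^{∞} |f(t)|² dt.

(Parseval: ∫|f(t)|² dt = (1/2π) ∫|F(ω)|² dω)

∫|f(t)|² dt = \frac{4}{7}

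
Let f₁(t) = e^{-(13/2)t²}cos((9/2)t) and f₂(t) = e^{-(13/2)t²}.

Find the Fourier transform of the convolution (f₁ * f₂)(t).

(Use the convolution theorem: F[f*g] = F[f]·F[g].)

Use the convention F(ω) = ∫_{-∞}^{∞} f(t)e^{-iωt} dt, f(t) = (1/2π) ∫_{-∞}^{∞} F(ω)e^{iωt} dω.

F[f₁*f₂](ω) = \frac{\pi \left(e^{\frac{9 \omega}{13}} + 1\right) e^{- \frac{\omega^{2}}{13} - \frac{9 \omega}{26} - \frac{81}{104}}}{13}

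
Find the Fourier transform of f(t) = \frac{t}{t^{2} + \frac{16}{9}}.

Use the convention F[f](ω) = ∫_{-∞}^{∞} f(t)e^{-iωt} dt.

F(ω) = - i \pi e^{- \frac{4 \left|{\omega}\right|}{3}} \operatorname{sign}{\left(\omega \right)}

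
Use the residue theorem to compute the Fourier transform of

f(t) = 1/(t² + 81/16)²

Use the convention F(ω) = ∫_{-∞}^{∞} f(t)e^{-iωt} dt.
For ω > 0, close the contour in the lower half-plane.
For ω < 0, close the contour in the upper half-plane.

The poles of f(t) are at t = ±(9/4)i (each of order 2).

Let g(z) = f(z)e^{-iωz}; for large |z| the factor e^{-iωz} decays in the lower half-plane when ω > 0 and in the upper half-plane when ω < 0.

Case ω > 0 (lower half-plane, clockwise contour ⇒ F(ω) = -2πi·ΣRes):
  Res_{z = - \frac{9 i}{4}} g(z) = \frac{4 i \left(9 \omega + 4\right) e^{- \frac{9 \omega}{4}}}{729} (pole of order 2)
  F(ω) = -2πi·ΣRes = \frac{8 \pi \left(9 \omega + 4\right) e^{- \frac{9 \omega}{4}}}{729}

Case ω < 0 (upper half-plane, counterclockwise contour ⇒ F(ω) = +2πi·ΣRes):
  Res_{z = \frac{9 i}{4}} g(z) = \frac{4 i \left(9 \omega - 4\right) e^{\frac{9 \omega}{4}}}{729} (pole of order 2)
  F(ω) = 2πi·ΣRes = \frac{8 \pi \left(4 - 9 \omega\right) e^{\frac{9 \omega}{4}}}{729}

Both cases combine into a single formula in |ω|:

F(ω) = \frac{8 \pi \left(9 \left|{\omega}\right| + 4\right) e^{- \frac{9 \left|{\omega}\right|}{4}}}{729}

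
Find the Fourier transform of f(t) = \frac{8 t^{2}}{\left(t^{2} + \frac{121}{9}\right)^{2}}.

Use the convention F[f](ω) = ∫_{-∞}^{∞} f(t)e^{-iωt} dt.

F(ω) = \frac{4 \pi \left(3 - 11 \left|{\omega}\right|\right) e^{- \frac{11 \left|{\omega}\right|}{3}}}{11}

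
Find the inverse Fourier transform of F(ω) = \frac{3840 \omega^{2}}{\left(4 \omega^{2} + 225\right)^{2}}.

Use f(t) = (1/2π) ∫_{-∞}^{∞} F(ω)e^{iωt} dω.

f(t) = 8 \left(1 - \frac{15 \left|{t}\right|}{2}\right) e^{- \frac{15 \left|{t}\right|}{2}}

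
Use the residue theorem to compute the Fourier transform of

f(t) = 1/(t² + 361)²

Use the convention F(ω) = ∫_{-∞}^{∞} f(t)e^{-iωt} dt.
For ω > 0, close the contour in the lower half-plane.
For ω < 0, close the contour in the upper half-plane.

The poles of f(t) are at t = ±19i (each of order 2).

Let g(z) = f(z)e^{-iωz}; for large |z| the factor e^{-iωz} decays in the lower half-plane when ω > 0 and in the upper half-plane when ω < 0.

Case ω > 0 (lower half-plane, clockwise contour ⇒ F(ω) = -2πi·ΣRes):
  Res_{z = - 19 i} g(z) = \frac{i \left(19 \omega + 1\right) e^{- 19 \omega}}{27436} (pole of order 2)
  F(ω) = -2πi·ΣRes = \frac{\pi \left(19 \omega + 1\right) e^{- 19 \omega}}{13718}

Case ω < 0 (upper half-plane, counterclockwise contour ⇒ F(ω) = +2πi·ΣRes):
  Res_{z = 19 i} g(z) = \frac{i \left(19 \omega - 1\right) e^{19 \omega}}{27436} (pole of order 2)
  F(ω) = 2πi·ΣRes = \frac{\pi \left(1 - 19 \omega\right) e^{19 \omega}}{13718}

Both cases combine into a single formula in |ω|:

F(ω) = \frac{\pi \left(19 \left|{\omega}\right| + 1\right) e^{- 19 \left|{\omega}\right|}}{13718}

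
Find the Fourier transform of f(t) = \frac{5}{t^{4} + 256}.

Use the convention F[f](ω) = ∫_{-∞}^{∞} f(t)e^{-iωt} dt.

F(ω) = \frac{5 \pi e^{- 2 \sqrt{2} \left|{\omega}\right|} \sin{\left(2 \sqrt{2} \left|{\omega}\right| + \frac{\pi}{4} \right)}}{64}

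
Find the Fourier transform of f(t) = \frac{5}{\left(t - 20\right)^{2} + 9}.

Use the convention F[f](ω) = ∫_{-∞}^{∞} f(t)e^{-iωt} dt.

F(ω) = \frac{5 \pi e^{- 20 i \omega - 3 \left|{\omega}\right|}}{3}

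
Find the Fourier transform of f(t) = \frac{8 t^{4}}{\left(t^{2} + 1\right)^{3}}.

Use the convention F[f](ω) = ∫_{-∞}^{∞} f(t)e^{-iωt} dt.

F(ω) = \pi \left(\omega^{2} - 5 \left|{\omega}\right| + 3\right) e^{- \left|{\omega}\right|}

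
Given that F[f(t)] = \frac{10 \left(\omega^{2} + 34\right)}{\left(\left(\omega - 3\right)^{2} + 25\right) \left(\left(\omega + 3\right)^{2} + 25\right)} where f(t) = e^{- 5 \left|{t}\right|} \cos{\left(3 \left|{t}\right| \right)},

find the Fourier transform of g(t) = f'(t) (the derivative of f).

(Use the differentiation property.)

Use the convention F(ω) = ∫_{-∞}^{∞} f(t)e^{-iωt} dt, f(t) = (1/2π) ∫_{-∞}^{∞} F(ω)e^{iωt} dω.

F[g](ω) = \frac{10 i \omega \left(\omega^{2} + 34\right)}{\omega^{4} + 32 \omega^{2} + 1156}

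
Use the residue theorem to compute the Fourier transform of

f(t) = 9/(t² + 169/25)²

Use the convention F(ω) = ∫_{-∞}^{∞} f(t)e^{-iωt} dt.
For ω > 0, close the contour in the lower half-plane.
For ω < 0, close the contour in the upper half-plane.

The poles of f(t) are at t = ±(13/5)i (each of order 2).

Let g(z) = f(z)e^{-iωz}; for large |z| the factor e^{-iωz} decays in the lower half-plane when ω > 0 and in the upper half-plane when ω < 0.

Case ω > 0 (lower half-plane, clockwise contour ⇒ F(ω) = -2πi·ΣRes):
  Res_{z = - \frac{13 i}{5}} g(z) = \frac{225 i \left(13 \omega + 5\right) e^{- \frac{13 \omega}{5}}}{8788} (pole of order 2)
  F(ω) = -2πi·ΣRes = \frac{225 \pi \left(13 \omega + 5\right) e^{- \frac{13 \omega}{5}}}{4394}

Case ω < 0 (upper half-plane, counterclockwise contour ⇒ F(ω) = +2πi·ΣRes):
  Res_{z = \frac{13 i}{5}} g(z) = \frac{225 i \left(13 \omega - 5\right) e^{\frac{13 \omega}{5}}}{8788} (pole of order 2)
  F(ω) = 2πi·ΣRes = \frac{225 \pi \left(5 - 13 \omega\right) e^{\frac{13 \omega}{5}}}{4394}

Both cases combine into a single formula in |ω|:

F(ω) = \frac{225 \pi \left(13 \left|{\omega}\right| + 5\right) e^{- \frac{13 \left|{\omega}\right|}{5}}}{4394}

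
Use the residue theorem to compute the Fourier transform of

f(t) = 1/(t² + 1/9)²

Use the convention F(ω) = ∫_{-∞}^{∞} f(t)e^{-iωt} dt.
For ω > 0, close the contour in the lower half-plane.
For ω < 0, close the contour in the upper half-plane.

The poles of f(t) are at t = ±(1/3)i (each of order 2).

Let g(z) = f(z)e^{-iωz}; for large |z| the factor e^{-iωz} decays in the lower half-plane when ω > 0 and in the upper half-plane when ω < 0.

Case ω > 0 (lower half-plane, clockwise contour ⇒ F(ω) = -2πi·ΣRes):
  Res_{z = - \frac{i}{3}} g(z) = \frac{9 i \left(\omega + 3\right) e^{- \frac{\omega}{3}}}{4} (pole of order 2)
  F(ω) = -2πi·ΣRes = \frac{9 \pi \left(\omega + 3\right) e^{- \frac{\omega}{3}}}{2}

Case ω < 0 (upper half-plane, counterclockwise contour ⇒ F(ω) = +2πi·ΣRes):
  Res_{z = \frac{i}{3}} g(z) = \frac{9 i \left(\omega - 3\right) e^{\frac{\omega}{3}}}{4} (pole of order 2)
  F(ω) = 2πi·ΣRes = \frac{9 \pi \left(3 - \omega\right) e^{\frac{\omega}{3}}}{2}

Both cases combine into a single formula in |ω|:

F(ω) = \frac{9 \pi \left(\left|{\omega}\right| + 3\right) e^{- \frac{\left|{\omega}\right|}{3}}}{2}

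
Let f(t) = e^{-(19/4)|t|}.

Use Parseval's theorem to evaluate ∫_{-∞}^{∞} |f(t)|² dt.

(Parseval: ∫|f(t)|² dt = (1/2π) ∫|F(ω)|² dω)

∫|f(t)|² dt = \frac{4}{19}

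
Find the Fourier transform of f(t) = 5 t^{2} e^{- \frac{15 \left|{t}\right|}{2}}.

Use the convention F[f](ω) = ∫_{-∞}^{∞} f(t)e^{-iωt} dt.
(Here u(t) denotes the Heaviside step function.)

F(ω) = \frac{7200 \left(75 - 4 \omega^{2}\right)}{\left(4 \omega^{2} + 225\right)^{3}}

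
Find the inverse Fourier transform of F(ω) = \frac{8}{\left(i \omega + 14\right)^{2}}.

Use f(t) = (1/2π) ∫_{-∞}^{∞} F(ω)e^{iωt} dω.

f(t) = 8 t e^{- 14 t} u\left(t\right)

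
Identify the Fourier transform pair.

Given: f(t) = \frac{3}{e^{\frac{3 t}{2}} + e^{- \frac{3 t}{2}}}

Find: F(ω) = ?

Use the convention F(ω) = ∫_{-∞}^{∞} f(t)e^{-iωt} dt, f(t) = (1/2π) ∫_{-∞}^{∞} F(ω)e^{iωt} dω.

F(ω) = \frac{\pi}{\cosh{\left(\frac{\pi \omega}{3} \right)}}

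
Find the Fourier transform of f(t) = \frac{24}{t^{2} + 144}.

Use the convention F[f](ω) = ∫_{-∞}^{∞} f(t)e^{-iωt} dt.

F(ω) = 2 \pi e^{- 12 \left|{\omega}\right|}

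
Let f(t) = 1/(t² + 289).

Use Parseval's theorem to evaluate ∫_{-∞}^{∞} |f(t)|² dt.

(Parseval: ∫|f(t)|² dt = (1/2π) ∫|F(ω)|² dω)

∫|f(t)|² dt = \frac{\pi}{9826}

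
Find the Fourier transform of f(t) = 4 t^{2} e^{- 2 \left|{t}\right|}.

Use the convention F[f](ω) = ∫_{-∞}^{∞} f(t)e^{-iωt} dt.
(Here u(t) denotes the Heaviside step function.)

F(ω) = \frac{32 \left(4 - 3 \omega^{2}\right)}{\left(\omega^{2} + 4\right)^{3}}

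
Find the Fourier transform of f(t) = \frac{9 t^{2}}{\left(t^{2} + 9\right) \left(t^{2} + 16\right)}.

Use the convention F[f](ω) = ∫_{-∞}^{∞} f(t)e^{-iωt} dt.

F(ω) = \frac{9 \pi \left(4 - 3 e^{\left|{\omega}\right|}\right) e^{- 4 \left|{\omega}\right|}}{7}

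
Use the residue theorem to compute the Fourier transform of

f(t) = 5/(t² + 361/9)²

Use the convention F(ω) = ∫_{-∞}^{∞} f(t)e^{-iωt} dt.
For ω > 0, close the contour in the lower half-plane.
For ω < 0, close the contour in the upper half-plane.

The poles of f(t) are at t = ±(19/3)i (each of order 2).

Let g(z) = f(z)e^{-iωz}; for large |z| the factor e^{-iωz} decays in the lower half-plane when ω > 0 and in the upper half-plane when ω < 0.

Case ω > 0 (lower half-plane, clockwise contour ⇒ F(ω) = -2πi·ΣRes):
  Res_{z = - \frac{19 i}{3}} g(z) = \frac{45 i \left(19 \omega + 3\right) e^{- \frac{19 \omega}{3}}}{27436} (pole of order 2)
  F(ω) = -2πi·ΣRes = \frac{45 \pi \left(19 \omega + 3\right) e^{- \frac{19 \omega}{3}}}{13718}

Case ω < 0 (upper half-plane, counterclockwise contour ⇒ F(ω) = +2πi·ΣRes):
  Res_{z = \frac{19 i}{3}} g(z) = \frac{45 i \left(19 \omega - 3\right) e^{\frac{19 \omega}{3}}}{27436} (pole of order 2)
  F(ω) = 2πi·ΣRes = \frac{45 \pi \left(3 - 19 \omega\right) e^{\frac{19 \omega}{3}}}{13718}

Both cases combine into a single formula in |ω|:

F(ω) = \frac{45 \pi \left(19 \left|{\omega}\right| + 3\right) e^{- \frac{19 \left|{\omega}\right|}{3}}}{13718}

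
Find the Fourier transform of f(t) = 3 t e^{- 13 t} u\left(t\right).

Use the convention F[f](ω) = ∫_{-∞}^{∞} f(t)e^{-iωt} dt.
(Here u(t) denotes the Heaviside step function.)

F(ω) = \frac{3}{\left(i \omega + 13\right)^{2}}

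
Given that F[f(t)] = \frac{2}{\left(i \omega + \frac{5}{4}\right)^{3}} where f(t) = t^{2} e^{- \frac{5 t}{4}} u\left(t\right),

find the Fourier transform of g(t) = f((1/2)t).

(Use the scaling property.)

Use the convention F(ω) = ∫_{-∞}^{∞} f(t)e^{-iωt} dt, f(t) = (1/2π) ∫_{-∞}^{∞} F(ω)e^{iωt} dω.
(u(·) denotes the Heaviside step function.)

F[g](ω) = \frac{256}{\left(8 i \omega + 5\right)^{3}}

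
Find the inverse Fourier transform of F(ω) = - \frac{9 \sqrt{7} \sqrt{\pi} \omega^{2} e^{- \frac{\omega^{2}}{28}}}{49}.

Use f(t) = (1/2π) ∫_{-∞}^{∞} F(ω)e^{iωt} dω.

f(t) = 9 \left(28 t^{2} - 2\right) e^{- 7 t^{2}}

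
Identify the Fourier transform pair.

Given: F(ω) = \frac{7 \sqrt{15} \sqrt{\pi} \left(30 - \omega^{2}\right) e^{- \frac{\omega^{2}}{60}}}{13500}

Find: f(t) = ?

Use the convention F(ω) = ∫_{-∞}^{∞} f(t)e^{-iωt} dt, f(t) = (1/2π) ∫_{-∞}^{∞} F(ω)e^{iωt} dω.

f(t) = 7 t^{2} e^{- 15 t^{2}}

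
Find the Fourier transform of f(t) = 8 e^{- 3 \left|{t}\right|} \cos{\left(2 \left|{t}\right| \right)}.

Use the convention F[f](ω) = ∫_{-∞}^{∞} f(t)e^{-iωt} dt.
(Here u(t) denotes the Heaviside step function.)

F(ω) = \frac{48 \left(\omega^{2} + 13\right)}{\omega^{4} + 10 \omega^{2} + 169}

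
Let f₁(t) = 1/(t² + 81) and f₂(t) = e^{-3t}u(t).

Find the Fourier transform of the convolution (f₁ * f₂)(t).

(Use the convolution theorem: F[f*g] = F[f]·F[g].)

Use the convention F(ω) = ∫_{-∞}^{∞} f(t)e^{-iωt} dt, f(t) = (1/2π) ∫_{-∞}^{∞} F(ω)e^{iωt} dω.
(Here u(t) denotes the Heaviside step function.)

F[f₁*f₂](ω) = \frac{\pi e^{- 9 \left|{\omega}\right|}}{9 \left(i \omega + 3\right)}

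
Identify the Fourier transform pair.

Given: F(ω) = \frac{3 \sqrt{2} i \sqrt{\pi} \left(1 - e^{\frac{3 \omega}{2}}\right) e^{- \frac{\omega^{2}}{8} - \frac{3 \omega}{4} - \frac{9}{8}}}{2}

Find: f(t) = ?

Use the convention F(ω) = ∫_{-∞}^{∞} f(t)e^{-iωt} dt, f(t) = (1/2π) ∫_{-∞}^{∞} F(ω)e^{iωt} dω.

f(t) = 6 e^{- 2 t^{2}} \sin{\left(3 t \right)}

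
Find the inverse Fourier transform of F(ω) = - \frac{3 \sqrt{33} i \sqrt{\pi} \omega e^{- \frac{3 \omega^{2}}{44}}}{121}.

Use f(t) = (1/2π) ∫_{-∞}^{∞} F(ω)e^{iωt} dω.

f(t) = 2 t e^{- \frac{11 t^{2}}{3}}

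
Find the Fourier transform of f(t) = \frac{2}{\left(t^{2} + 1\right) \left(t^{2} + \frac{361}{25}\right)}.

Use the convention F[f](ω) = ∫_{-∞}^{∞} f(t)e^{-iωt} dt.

F(ω) = \frac{25 \pi e^{- \left|{\omega}\right|}}{168} - \frac{125 \pi e^{- \frac{19 \left|{\omega}\right|}{5}}}{3192}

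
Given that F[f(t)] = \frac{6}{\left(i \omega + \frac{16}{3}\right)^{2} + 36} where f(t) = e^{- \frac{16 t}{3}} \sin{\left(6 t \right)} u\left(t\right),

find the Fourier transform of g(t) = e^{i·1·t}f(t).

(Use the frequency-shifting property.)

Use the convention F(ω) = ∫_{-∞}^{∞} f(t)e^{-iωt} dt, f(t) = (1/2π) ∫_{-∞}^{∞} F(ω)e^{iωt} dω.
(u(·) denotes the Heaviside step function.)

F[g](ω) = \frac{54}{\left(3 i \left(\omega - 1\right) + 16\right)^{2} + 324}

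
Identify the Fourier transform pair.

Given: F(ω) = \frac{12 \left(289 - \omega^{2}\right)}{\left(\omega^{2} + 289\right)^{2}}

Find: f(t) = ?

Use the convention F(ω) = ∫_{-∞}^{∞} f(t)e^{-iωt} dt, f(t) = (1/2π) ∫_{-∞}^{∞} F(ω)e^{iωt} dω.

f(t) = 6 e^{- 17 \left|{t}\right|} \left|{t}\right|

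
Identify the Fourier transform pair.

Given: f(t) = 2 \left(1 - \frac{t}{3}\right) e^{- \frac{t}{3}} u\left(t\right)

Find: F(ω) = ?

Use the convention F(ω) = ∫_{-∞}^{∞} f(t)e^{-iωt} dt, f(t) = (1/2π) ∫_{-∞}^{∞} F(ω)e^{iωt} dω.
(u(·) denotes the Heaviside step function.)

F(ω) = \frac{18 i \omega}{- 9 \omega^{2} + 6 i \omega + 1}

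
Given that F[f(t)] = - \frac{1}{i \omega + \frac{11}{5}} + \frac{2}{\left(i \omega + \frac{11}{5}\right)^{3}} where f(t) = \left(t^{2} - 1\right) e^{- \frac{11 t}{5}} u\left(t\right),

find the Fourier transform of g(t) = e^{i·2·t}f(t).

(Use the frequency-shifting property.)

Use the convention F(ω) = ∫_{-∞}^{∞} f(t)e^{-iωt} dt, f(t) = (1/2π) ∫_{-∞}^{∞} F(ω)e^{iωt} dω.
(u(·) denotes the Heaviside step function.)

F[g](ω) = \frac{5 \left(250 i \left(\omega - 2\right) - \left(5 i \left(\omega - 2\right) + 11\right)^{3} + 550\right)}{\left(5 i \left(\omega - 2\right) + 11\right)^{4}}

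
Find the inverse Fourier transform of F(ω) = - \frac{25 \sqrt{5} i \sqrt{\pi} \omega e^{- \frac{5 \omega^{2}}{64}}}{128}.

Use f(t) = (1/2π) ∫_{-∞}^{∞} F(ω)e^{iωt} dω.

f(t) = 5 t e^{- \frac{16 t^{2}}{5}}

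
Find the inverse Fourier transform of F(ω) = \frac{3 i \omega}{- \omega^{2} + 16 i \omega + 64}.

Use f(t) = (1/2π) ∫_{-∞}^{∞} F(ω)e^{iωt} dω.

f(t) = 3 \left(1 - 8 t\right) e^{- 8 t} u\left(t\right)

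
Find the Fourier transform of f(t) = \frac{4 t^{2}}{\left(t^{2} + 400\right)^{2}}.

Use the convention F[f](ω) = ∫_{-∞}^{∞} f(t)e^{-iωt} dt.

F(ω) = \frac{\pi \left(1 - 20 \left|{\omega}\right|\right) e^{- 20 \left|{\omega}\right|}}{10}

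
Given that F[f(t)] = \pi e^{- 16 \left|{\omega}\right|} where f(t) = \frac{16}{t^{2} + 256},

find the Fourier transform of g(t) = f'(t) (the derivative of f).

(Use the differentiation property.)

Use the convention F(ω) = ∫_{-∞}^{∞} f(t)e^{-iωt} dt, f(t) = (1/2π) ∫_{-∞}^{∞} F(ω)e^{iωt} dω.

F[g](ω) = i \pi \omega e^{- 16 \left|{\omega}\right|}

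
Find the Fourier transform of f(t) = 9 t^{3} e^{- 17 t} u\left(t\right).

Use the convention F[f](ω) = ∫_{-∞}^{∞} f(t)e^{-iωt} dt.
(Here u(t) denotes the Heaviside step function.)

F(ω) = \frac{54}{\left(i \omega + 17\right)^{4}}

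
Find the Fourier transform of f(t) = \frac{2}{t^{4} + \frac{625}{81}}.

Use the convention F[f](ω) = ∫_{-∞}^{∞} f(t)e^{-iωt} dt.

F(ω) = \frac{54 \pi e^{- \frac{5 \sqrt{2} \left|{\omega}\right|}{6}} \sin{\left(\frac{5 \sqrt{2} \left|{\omega}\right|}{6} + \frac{\pi}{4} \right)}}{125}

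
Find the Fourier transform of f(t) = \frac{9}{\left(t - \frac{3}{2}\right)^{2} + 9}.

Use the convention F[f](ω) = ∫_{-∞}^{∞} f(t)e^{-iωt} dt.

F(ω) = 3 \pi e^{- \frac{3 i \omega}{2} - 3 \left|{\omega}\right|}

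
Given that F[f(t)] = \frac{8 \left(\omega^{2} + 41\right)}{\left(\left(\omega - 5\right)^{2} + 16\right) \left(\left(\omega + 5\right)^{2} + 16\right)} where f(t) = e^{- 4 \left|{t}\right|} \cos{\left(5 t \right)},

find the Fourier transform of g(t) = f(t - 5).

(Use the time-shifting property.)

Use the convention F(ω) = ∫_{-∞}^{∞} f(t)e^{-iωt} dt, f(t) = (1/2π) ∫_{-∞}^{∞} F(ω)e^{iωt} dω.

F[g](ω) = \frac{8 \left(\omega^{2} + 41\right) e^{- 5 i \omega}}{\omega^{4} - 18 \omega^{2} + 1681}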